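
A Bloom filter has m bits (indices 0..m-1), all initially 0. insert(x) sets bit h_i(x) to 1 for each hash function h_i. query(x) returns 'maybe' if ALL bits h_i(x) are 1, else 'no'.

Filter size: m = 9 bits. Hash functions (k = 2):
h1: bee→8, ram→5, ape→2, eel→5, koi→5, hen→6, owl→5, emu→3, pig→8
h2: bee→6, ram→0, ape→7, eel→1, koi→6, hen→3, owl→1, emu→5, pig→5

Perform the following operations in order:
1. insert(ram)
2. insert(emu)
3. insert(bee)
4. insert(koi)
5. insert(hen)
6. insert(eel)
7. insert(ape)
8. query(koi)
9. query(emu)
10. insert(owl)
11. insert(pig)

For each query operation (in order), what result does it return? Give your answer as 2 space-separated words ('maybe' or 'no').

Start: bits=000000000
Op 1: insert ram -> sets bits 0 5 -> bits=100001000
Op 2: insert emu -> sets bits 3 5 -> bits=100101000
Op 3: insert bee -> sets bits 6 8 -> bits=100101101
Op 4: insert koi -> sets bits 5 6 -> bits=100101101
Op 5: insert hen -> sets bits 3 6 -> bits=100101101
Op 6: insert eel -> sets bits 1 5 -> bits=110101101
Op 7: insert ape -> sets bits 2 7 -> bits=111101111
Op 8: query koi -> checks bit5=1, bit6=1 (all 1) -> maybe
Op 9: query emu -> checks bit3=1, bit5=1 (all 1) -> maybe
Op 10: insert owl -> sets bits 1 5 -> bits=111101111
Op 11: insert pig -> sets bits 5 8 -> bits=111101111
Query results in order: maybe maybe

Answer: maybe maybe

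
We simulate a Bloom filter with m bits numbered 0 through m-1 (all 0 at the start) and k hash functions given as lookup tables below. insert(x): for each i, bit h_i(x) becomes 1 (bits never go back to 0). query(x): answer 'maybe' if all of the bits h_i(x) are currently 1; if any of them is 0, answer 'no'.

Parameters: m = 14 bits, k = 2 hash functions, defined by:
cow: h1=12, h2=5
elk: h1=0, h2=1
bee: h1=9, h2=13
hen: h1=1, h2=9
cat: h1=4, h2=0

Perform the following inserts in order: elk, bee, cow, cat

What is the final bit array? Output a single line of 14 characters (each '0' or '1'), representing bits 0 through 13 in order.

Start: bits=00000000000000
After insert 'elk': sets bits 0 1 -> bits=11000000000000
After insert 'bee': sets bits 9 13 -> bits=11000000010001
After insert 'cow': sets bits 5 12 -> bits=11000100010011
After insert 'cat': sets bits 0 4 -> bits=11001100010011

Answer: 11001100010011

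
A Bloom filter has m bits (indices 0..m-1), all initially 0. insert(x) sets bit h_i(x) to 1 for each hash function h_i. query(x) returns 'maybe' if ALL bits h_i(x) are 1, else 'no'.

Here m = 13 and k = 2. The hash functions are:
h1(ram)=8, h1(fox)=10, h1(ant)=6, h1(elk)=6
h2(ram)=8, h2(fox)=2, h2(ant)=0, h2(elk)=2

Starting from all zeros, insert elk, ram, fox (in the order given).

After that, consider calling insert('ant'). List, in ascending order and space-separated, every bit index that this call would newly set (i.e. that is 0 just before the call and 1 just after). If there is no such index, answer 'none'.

Answer: 0

Derivation:
Start: bits=0000000000000
After insert 'elk': sets bits 2 6 -> bits=0010001000000
After insert 'ram': sets bits 8 -> bits=0010001010000
After insert 'fox': sets bits 2 10 -> bits=0010001010100
insert 'ant' would touch bits 0 6; currently bit0=0, bit6=1
Bits that are 0 among those (would change 0->1): 0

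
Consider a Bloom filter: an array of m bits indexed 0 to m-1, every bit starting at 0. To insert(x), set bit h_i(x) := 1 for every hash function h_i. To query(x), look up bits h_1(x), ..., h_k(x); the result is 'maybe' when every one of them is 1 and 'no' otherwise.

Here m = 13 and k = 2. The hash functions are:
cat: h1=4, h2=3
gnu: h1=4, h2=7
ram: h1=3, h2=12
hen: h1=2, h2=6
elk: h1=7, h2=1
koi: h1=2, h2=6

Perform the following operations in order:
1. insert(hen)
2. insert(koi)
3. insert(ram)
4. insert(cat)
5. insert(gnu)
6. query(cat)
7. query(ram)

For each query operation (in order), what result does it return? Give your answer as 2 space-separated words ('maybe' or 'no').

Answer: maybe maybe

Derivation:
Start: bits=0000000000000
Op 1: insert hen -> sets bits 2 6 -> bits=0010001000000
Op 2: insert koi -> sets bits 2 6 -> bits=0010001000000
Op 3: insert ram -> sets bits 3 12 -> bits=0011001000001
Op 4: insert cat -> sets bits 3 4 -> bits=0011101000001
Op 5: insert gnu -> sets bits 4 7 -> bits=0011101100001
Op 6: query cat -> checks bit3=1, bit4=1 (all 1) -> maybe
Op 7: query ram -> checks bit3=1, bit12=1 (all 1) -> maybe
Query results in order: maybe maybe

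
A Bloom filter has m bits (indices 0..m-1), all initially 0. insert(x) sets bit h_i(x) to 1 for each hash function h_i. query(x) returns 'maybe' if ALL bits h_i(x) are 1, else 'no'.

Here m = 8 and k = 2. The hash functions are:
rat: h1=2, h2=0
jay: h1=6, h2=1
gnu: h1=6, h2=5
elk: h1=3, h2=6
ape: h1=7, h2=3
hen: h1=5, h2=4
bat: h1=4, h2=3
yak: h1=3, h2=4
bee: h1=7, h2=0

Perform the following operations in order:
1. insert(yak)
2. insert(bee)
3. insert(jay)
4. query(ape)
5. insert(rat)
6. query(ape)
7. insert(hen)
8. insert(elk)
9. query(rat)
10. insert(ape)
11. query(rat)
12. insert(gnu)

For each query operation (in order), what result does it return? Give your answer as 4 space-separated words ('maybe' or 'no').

Answer: maybe maybe maybe maybe

Derivation:
Start: bits=00000000
Op 1: insert yak -> sets bits 3 4 -> bits=00011000
Op 2: insert bee -> sets bits 0 7 -> bits=10011001
Op 3: insert jay -> sets bits 1 6 -> bits=11011011
Op 4: query ape -> checks bit3=1, bit7=1 (all 1) -> maybe
Op 5: insert rat -> sets bits 0 2 -> bits=11111011
Op 6: query ape -> checks bit3=1, bit7=1 (all 1) -> maybe
Op 7: insert hen -> sets bits 4 5 -> bits=11111111
Op 8: insert elk -> sets bits 3 6 -> bits=11111111
Op 9: query rat -> checks bit0=1, bit2=1 (all 1) -> maybe
Op 10: insert ape -> sets bits 3 7 -> bits=11111111
Op 11: query rat -> checks bit0=1, bit2=1 (all 1) -> maybe
Op 12: insert gnu -> sets bits 5 6 -> bits=11111111
Query results in order: maybe maybe maybe maybe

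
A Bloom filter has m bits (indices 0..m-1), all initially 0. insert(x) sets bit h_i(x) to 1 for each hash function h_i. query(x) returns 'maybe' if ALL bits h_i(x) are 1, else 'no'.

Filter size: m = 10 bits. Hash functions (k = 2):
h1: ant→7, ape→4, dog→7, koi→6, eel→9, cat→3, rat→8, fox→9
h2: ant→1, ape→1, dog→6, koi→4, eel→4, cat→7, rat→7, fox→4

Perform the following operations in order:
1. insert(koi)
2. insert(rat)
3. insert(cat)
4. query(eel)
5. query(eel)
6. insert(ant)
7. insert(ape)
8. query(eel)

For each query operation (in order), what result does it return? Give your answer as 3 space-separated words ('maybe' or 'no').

Start: bits=0000000000
Op 1: insert koi -> sets bits 4 6 -> bits=0000101000
Op 2: insert rat -> sets bits 7 8 -> bits=0000101110
Op 3: insert cat -> sets bits 3 7 -> bits=0001101110
Op 4: query eel -> checks bit4=1, bit9=0 (has a 0) -> no
Op 5: query eel -> checks bit4=1, bit9=0 (has a 0) -> no
Op 6: insert ant -> sets bits 1 7 -> bits=0101101110
Op 7: insert ape -> sets bits 1 4 -> bits=0101101110
Op 8: query eel -> checks bit4=1, bit9=0 (has a 0) -> no
Query results in order: no no no

Answer: no no no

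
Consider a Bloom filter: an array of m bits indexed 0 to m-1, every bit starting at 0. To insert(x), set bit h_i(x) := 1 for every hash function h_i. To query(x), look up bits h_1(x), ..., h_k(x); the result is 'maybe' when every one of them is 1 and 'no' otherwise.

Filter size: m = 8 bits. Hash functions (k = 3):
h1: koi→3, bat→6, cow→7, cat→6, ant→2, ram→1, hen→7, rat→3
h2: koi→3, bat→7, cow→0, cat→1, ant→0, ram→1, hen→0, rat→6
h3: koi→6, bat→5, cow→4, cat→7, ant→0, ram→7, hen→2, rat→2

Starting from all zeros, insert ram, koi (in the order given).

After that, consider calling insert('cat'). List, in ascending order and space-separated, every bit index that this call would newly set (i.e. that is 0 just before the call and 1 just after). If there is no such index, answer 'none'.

Answer: none

Derivation:
Start: bits=00000000
After insert 'ram': sets bits 1 7 -> bits=01000001
After insert 'koi': sets bits 3 6 -> bits=01010011
insert 'cat' would touch bits 1 6 7; currently bit1=1, bit6=1, bit7=1
Bits that are 0 among those (would change 0->1): none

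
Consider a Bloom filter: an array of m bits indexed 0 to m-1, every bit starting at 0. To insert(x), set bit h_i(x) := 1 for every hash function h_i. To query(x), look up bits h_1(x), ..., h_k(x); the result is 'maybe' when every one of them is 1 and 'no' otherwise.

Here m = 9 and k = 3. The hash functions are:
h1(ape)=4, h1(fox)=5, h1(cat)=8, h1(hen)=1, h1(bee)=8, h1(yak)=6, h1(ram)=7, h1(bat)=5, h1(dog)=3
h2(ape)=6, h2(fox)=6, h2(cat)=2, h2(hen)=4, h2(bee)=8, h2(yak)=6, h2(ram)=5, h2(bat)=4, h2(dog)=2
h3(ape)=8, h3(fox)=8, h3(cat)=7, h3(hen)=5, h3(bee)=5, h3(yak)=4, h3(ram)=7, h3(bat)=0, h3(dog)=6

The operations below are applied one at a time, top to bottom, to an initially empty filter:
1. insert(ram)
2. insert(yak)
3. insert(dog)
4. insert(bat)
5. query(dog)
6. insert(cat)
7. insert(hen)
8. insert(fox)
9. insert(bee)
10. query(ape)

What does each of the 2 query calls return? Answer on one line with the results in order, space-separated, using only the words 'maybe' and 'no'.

Answer: maybe maybe

Derivation:
Start: bits=000000000
Op 1: insert ram -> sets bits 5 7 -> bits=000001010
Op 2: insert yak -> sets bits 4 6 -> bits=000011110
Op 3: insert dog -> sets bits 2 3 6 -> bits=001111110
Op 4: insert bat -> sets bits 0 4 5 -> bits=101111110
Op 5: query dog -> checks bit2=1, bit3=1, bit6=1 (all 1) -> maybe
Op 6: insert cat -> sets bits 2 7 8 -> bits=101111111
Op 7: insert hen -> sets bits 1 4 5 -> bits=111111111
Op 8: insert fox -> sets bits 5 6 8 -> bits=111111111
Op 9: insert bee -> sets bits 5 8 -> bits=111111111
Op 10: query ape -> checks bit4=1, bit6=1, bit8=1 (all 1) -> maybe
Query results in order: maybe maybe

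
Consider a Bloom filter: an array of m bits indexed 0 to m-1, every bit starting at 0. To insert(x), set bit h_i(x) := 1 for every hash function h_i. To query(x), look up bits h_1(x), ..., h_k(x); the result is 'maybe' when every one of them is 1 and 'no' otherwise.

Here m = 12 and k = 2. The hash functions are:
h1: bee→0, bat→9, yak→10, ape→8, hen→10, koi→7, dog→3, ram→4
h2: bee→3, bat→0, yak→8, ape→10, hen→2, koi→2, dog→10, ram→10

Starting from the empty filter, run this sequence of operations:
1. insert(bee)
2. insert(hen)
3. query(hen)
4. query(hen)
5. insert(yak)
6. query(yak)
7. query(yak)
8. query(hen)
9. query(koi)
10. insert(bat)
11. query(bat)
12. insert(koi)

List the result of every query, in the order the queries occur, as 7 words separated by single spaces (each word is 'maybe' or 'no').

Answer: maybe maybe maybe maybe maybe no maybe

Derivation:
Start: bits=000000000000
Op 1: insert bee -> sets bits 0 3 -> bits=100100000000
Op 2: insert hen -> sets bits 2 10 -> bits=101100000010
Op 3: query hen -> checks bit2=1, bit10=1 (all 1) -> maybe
Op 4: query hen -> checks bit2=1, bit10=1 (all 1) -> maybe
Op 5: insert yak -> sets bits 8 10 -> bits=101100001010
Op 6: query yak -> checks bit8=1, bit10=1 (all 1) -> maybe
Op 7: query yak -> checks bit8=1, bit10=1 (all 1) -> maybe
Op 8: query hen -> checks bit2=1, bit10=1 (all 1) -> maybe
Op 9: query koi -> checks bit2=1, bit7=0 (has a 0) -> no
Op 10: insert bat -> sets bits 0 9 -> bits=101100001110
Op 11: query bat -> checks bit0=1, bit9=1 (all 1) -> maybe
Op 12: insert koi -> sets bits 2 7 -> bits=101100011110
Query results in order: maybe maybe maybe maybe maybe no maybe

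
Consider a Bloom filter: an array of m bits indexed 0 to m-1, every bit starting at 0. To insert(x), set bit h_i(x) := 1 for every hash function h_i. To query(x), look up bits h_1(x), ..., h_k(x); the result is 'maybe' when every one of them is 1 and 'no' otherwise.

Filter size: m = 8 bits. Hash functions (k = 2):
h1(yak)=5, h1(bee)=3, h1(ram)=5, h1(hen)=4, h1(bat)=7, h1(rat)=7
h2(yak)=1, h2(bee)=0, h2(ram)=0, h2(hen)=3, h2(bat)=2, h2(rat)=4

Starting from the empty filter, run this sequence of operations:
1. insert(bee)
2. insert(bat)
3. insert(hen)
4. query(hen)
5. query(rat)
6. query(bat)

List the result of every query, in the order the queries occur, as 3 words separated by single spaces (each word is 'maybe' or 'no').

Start: bits=00000000
Op 1: insert bee -> sets bits 0 3 -> bits=10010000
Op 2: insert bat -> sets bits 2 7 -> bits=10110001
Op 3: insert hen -> sets bits 3 4 -> bits=10111001
Op 4: query hen -> checks bit3=1, bit4=1 (all 1) -> maybe
Op 5: query rat -> checks bit4=1, bit7=1 (all 1) -> maybe
Op 6: query bat -> checks bit2=1, bit7=1 (all 1) -> maybe
Query results in order: maybe maybe maybe

Answer: maybe maybe maybe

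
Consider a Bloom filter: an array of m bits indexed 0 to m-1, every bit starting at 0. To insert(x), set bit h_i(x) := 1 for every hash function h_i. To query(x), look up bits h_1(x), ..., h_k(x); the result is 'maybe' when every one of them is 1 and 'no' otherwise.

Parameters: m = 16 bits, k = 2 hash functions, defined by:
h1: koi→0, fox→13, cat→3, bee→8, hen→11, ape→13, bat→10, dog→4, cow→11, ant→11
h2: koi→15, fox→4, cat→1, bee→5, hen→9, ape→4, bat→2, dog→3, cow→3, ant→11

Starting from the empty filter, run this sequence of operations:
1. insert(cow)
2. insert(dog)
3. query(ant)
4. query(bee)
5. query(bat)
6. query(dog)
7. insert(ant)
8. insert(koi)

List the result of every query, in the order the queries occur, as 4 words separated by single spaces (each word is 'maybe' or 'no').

Answer: maybe no no maybe

Derivation:
Start: bits=0000000000000000
Op 1: insert cow -> sets bits 3 11 -> bits=0001000000010000
Op 2: insert dog -> sets bits 3 4 -> bits=0001100000010000
Op 3: query ant -> checks bit11=1 (all 1) -> maybe
Op 4: query bee -> checks bit5=0, bit8=0 (has a 0) -> no
Op 5: query bat -> checks bit2=0, bit10=0 (has a 0) -> no
Op 6: query dog -> checks bit3=1, bit4=1 (all 1) -> maybe
Op 7: insert ant -> sets bits 11 -> bits=0001100000010000
Op 8: insert koi -> sets bits 0 15 -> bits=1001100000010001
Query results in order: maybe no no maybe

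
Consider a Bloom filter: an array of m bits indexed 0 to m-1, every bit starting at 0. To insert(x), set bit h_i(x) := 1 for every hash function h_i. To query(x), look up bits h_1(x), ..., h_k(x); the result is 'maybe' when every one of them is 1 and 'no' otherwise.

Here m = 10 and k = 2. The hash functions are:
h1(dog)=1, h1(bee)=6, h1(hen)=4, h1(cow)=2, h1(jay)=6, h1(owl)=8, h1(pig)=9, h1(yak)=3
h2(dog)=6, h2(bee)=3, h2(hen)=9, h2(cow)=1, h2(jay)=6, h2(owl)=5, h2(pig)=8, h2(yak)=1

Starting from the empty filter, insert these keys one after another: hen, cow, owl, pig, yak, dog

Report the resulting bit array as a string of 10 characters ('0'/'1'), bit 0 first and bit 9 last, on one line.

Start: bits=0000000000
After insert 'hen': sets bits 4 9 -> bits=0000100001
After insert 'cow': sets bits 1 2 -> bits=0110100001
After insert 'owl': sets bits 5 8 -> bits=0110110011
After insert 'pig': sets bits 8 9 -> bits=0110110011
After insert 'yak': sets bits 1 3 -> bits=0111110011
After insert 'dog': sets bits 1 6 -> bits=0111111011

Answer: 0111111011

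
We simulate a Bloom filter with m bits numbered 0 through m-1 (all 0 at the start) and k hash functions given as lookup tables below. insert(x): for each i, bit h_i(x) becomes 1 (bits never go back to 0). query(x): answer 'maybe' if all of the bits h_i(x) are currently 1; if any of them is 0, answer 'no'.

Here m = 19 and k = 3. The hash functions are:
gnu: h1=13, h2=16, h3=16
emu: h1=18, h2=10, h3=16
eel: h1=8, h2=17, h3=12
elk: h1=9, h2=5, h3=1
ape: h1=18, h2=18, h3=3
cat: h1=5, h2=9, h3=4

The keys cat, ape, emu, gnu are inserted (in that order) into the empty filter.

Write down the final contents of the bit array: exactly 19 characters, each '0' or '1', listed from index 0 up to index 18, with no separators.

Start: bits=0000000000000000000
After insert 'cat': sets bits 4 5 9 -> bits=0000110001000000000
After insert 'ape': sets bits 3 18 -> bits=0001110001000000001
After insert 'emu': sets bits 10 16 18 -> bits=0001110001100000101
After insert 'gnu': sets bits 13 16 -> bits=0001110001100100101

Answer: 0001110001100100101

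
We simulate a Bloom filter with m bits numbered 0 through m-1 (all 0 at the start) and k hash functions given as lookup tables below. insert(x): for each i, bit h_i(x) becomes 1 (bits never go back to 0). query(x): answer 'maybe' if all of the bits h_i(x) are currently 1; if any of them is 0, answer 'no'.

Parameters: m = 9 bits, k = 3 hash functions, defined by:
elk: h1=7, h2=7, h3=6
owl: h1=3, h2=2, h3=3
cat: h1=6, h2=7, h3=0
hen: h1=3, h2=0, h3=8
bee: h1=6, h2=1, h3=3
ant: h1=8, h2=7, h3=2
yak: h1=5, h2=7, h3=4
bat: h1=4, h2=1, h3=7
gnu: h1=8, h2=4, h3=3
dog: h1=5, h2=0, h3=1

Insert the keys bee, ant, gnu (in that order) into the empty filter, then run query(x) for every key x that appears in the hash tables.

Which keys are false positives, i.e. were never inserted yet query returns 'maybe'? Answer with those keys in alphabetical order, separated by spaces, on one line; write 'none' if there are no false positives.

Answer: bat elk owl

Derivation:
Start: bits=000000000
After insert 'bee': sets bits 1 3 6 -> bits=010100100
After insert 'ant': sets bits 2 7 8 -> bits=011100111
After insert 'gnu': sets bits 3 4 8 -> bits=011110111
Not inserted: bat cat dog elk hen owl yak — query each against bits=011110111:
query bat: checks bit1=1, bit4=1, bit7=1 (all 1) -> maybe => FALSE POSITIVE
query cat: checks bit0=0, bit6=1, bit7=1 (has a 0) -> no => not a false positive
query dog: checks bit0=0, bit1=1, bit5=0 (has a 0) -> no => not a false positive
query elk: checks bit6=1, bit7=1 (all 1) -> maybe => FALSE POSITIVE
query hen: checks bit0=0, bit3=1, bit8=1 (has a 0) -> no => not a false positive
query owl: checks bit2=1, bit3=1 (all 1) -> maybe => FALSE POSITIVE
query yak: checks bit4=1, bit5=0, bit7=1 (has a 0) -> no => not a false positive
False positives (alphabetical): bat elk owl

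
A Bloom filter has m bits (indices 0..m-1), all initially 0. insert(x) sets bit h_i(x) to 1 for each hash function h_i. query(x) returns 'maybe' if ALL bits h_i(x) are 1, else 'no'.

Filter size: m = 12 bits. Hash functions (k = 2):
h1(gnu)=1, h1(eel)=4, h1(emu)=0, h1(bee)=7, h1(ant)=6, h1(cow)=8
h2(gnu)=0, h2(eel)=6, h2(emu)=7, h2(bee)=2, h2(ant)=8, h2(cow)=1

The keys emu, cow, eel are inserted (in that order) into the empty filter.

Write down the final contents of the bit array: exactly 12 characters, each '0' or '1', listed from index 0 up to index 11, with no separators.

Answer: 110010111000

Derivation:
Start: bits=000000000000
After insert 'emu': sets bits 0 7 -> bits=100000010000
After insert 'cow': sets bits 1 8 -> bits=110000011000
After insert 'eel': sets bits 4 6 -> bits=110010111000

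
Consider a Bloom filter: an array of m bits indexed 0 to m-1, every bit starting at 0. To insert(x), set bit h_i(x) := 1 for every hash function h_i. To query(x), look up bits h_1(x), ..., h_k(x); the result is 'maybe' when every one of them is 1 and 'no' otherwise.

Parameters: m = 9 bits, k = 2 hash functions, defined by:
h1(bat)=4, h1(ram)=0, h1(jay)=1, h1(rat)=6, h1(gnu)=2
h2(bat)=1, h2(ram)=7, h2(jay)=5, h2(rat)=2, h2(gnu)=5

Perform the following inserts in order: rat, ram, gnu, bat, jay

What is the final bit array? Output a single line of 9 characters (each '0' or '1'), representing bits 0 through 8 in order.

Answer: 111011110

Derivation:
Start: bits=000000000
After insert 'rat': sets bits 2 6 -> bits=001000100
After insert 'ram': sets bits 0 7 -> bits=101000110
After insert 'gnu': sets bits 2 5 -> bits=101001110
After insert 'bat': sets bits 1 4 -> bits=111011110
After insert 'jay': sets bits 1 5 -> bits=111011110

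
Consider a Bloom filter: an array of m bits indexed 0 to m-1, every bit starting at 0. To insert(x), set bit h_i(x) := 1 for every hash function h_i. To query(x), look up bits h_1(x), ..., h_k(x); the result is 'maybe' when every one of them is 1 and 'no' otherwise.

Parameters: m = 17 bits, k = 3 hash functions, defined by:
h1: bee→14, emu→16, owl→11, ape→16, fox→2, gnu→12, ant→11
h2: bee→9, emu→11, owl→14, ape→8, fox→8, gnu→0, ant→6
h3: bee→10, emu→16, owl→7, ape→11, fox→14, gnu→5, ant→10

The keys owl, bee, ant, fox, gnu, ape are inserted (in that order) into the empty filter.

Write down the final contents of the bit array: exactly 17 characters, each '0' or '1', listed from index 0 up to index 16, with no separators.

Start: bits=00000000000000000
After insert 'owl': sets bits 7 11 14 -> bits=00000001000100100
After insert 'bee': sets bits 9 10 14 -> bits=00000001011100100
After insert 'ant': sets bits 6 10 11 -> bits=00000011011100100
After insert 'fox': sets bits 2 8 14 -> bits=00100011111100100
After insert 'gnu': sets bits 0 5 12 -> bits=10100111111110100
After insert 'ape': sets bits 8 11 16 -> bits=10100111111110101

Answer: 10100111111110101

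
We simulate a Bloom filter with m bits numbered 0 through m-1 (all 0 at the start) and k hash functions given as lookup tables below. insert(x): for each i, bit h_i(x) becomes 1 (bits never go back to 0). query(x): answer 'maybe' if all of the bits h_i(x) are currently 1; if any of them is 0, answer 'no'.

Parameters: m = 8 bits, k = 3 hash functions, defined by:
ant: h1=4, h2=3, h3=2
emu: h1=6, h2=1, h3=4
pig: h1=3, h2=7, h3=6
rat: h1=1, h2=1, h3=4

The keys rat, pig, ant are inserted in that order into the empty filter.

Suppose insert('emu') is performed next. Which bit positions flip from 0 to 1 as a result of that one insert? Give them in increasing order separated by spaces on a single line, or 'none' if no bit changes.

Start: bits=00000000
After insert 'rat': sets bits 1 4 -> bits=01001000
After insert 'pig': sets bits 3 6 7 -> bits=01011011
After insert 'ant': sets bits 2 3 4 -> bits=01111011
insert 'emu' would touch bits 1 4 6; currently bit1=1, bit4=1, bit6=1
Bits that are 0 among those (would change 0->1): none

Answer: none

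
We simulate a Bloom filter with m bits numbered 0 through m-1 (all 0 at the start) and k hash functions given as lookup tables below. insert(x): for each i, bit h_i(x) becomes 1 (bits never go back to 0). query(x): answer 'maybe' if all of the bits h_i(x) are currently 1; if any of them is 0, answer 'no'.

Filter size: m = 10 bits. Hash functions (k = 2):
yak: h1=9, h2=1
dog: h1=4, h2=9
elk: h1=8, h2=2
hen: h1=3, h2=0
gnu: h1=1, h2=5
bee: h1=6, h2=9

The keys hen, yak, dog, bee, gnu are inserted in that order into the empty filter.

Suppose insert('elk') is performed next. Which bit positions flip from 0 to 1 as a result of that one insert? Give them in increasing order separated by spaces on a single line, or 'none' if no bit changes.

Start: bits=0000000000
After insert 'hen': sets bits 0 3 -> bits=1001000000
After insert 'yak': sets bits 1 9 -> bits=1101000001
After insert 'dog': sets bits 4 9 -> bits=1101100001
After insert 'bee': sets bits 6 9 -> bits=1101101001
After insert 'gnu': sets bits 1 5 -> bits=1101111001
insert 'elk' would touch bits 2 8; currently bit2=0, bit8=0
Bits that are 0 among those (would change 0->1): 2 8

Answer: 2 8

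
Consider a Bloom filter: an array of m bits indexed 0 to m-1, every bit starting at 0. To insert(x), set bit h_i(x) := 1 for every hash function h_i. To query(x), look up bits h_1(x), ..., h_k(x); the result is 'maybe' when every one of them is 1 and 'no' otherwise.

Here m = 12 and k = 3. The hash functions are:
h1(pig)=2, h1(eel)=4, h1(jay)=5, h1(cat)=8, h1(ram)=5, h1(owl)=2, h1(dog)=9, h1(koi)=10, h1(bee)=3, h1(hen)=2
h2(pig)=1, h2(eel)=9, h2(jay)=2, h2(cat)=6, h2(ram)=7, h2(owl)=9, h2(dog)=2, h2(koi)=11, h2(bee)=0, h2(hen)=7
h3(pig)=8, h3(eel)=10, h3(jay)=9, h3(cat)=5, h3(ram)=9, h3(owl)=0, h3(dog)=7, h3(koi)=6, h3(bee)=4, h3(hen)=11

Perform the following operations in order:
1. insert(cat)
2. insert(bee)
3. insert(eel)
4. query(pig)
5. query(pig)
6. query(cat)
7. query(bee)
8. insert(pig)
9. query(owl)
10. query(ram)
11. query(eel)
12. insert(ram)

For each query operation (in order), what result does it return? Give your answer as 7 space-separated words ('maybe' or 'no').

Start: bits=000000000000
Op 1: insert cat -> sets bits 5 6 8 -> bits=000001101000
Op 2: insert bee -> sets bits 0 3 4 -> bits=100111101000
Op 3: insert eel -> sets bits 4 9 10 -> bits=100111101110
Op 4: query pig -> checks bit1=0, bit2=0, bit8=1 (has a 0) -> no
Op 5: query pig -> checks bit1=0, bit2=0, bit8=1 (has a 0) -> no
Op 6: query cat -> checks bit5=1, bit6=1, bit8=1 (all 1) -> maybe
Op 7: query bee -> checks bit0=1, bit3=1, bit4=1 (all 1) -> maybe
Op 8: insert pig -> sets bits 1 2 8 -> bits=111111101110
Op 9: query owl -> checks bit0=1, bit2=1, bit9=1 (all 1) -> maybe
Op 10: query ram -> checks bit5=1, bit7=0, bit9=1 (has a 0) -> no
Op 11: query eel -> checks bit4=1, bit9=1, bit10=1 (all 1) -> maybe
Op 12: insert ram -> sets bits 5 7 9 -> bits=111111111110
Query results in order: no no maybe maybe maybe no maybe

Answer: no no maybe maybe maybe no maybe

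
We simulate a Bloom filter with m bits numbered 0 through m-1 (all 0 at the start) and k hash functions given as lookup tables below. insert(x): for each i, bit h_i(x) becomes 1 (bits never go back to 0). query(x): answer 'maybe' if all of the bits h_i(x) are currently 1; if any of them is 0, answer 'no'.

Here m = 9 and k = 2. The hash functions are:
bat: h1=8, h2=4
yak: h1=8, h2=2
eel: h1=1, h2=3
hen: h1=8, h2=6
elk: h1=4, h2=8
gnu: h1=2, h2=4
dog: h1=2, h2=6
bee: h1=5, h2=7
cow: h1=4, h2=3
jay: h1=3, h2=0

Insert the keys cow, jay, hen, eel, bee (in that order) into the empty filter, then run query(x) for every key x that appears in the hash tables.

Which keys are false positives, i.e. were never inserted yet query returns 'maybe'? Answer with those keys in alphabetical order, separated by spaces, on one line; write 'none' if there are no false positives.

Start: bits=000000000
After insert 'cow': sets bits 3 4 -> bits=000110000
After insert 'jay': sets bits 0 3 -> bits=100110000
After insert 'hen': sets bits 6 8 -> bits=100110101
After insert 'eel': sets bits 1 3 -> bits=110110101
After insert 'bee': sets bits 5 7 -> bits=110111111
Not inserted: bat dog elk gnu yak — query each against bits=110111111:
query bat: checks bit4=1, bit8=1 (all 1) -> maybe => FALSE POSITIVE
query dog: checks bit2=0, bit6=1 (has a 0) -> no => not a false positive
query elk: checks bit4=1, bit8=1 (all 1) -> maybe => FALSE POSITIVE
query gnu: checks bit2=0, bit4=1 (has a 0) -> no => not a false positive
query yak: checks bit2=0, bit8=1 (has a 0) -> no => not a false positive
False positives (alphabetical): bat elk

Answer: bat elk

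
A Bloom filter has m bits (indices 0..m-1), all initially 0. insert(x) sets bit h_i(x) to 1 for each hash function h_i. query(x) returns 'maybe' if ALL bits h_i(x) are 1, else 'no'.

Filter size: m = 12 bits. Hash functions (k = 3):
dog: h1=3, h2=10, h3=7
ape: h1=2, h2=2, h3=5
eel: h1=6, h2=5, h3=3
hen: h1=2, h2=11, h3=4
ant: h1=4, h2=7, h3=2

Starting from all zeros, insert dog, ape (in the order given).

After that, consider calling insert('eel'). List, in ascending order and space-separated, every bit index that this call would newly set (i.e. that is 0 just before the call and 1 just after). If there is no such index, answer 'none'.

Answer: 6

Derivation:
Start: bits=000000000000
After insert 'dog': sets bits 3 7 10 -> bits=000100010010
After insert 'ape': sets bits 2 5 -> bits=001101010010
insert 'eel' would touch bits 3 5 6; currently bit3=1, bit5=1, bit6=0
Bits that are 0 among those (would change 0->1): 6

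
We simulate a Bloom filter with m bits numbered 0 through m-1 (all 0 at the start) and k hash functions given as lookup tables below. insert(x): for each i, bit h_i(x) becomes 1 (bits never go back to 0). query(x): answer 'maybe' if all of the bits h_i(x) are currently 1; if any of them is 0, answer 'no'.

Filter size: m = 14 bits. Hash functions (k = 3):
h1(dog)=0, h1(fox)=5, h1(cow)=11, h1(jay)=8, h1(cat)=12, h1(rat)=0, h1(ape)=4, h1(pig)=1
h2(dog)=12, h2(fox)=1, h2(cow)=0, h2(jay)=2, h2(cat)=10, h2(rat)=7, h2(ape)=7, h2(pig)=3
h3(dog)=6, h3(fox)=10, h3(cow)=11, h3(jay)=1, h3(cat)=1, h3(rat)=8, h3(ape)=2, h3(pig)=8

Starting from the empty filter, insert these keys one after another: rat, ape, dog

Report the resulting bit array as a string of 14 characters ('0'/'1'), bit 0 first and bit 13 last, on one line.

Answer: 10101011100010

Derivation:
Start: bits=00000000000000
After insert 'rat': sets bits 0 7 8 -> bits=10000001100000
After insert 'ape': sets bits 2 4 7 -> bits=10101001100000
After insert 'dog': sets bits 0 6 12 -> bits=10101011100010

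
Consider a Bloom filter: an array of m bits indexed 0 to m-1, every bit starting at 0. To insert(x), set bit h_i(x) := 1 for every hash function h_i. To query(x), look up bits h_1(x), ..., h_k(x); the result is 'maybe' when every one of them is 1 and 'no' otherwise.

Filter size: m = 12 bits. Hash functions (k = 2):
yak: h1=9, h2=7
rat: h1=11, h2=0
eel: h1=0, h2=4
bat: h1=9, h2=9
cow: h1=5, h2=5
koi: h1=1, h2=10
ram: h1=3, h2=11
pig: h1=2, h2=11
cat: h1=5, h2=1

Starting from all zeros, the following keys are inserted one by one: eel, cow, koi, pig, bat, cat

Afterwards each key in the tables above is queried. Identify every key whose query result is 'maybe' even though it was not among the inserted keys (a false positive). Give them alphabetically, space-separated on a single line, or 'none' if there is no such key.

Start: bits=000000000000
After insert 'eel': sets bits 0 4 -> bits=100010000000
After insert 'cow': sets bits 5 -> bits=100011000000
After insert 'koi': sets bits 1 10 -> bits=110011000010
After insert 'pig': sets bits 2 11 -> bits=111011000011
After insert 'bat': sets bits 9 -> bits=111011000111
After insert 'cat': sets bits 1 5 -> bits=111011000111
Not inserted: ram rat yak — query each against bits=111011000111:
query ram: checks bit3=0, bit11=1 (has a 0) -> no => not a false positive
query rat: checks bit0=1, bit11=1 (all 1) -> maybe => FALSE POSITIVE
query yak: checks bit7=0, bit9=1 (has a 0) -> no => not a false positive
False positives (alphabetical): rat

Answer: rat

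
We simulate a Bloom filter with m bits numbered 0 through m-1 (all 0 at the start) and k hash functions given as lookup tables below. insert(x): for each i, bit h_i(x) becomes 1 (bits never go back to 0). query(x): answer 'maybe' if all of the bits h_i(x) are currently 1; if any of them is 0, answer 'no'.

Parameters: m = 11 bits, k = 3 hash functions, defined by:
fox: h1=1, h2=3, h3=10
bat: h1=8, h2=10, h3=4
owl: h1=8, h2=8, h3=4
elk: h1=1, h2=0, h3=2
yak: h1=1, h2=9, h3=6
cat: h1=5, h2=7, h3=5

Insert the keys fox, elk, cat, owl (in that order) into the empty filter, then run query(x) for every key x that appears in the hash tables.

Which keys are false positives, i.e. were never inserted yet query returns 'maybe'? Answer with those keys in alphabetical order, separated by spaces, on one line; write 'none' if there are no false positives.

Answer: bat

Derivation:
Start: bits=00000000000
After insert 'fox': sets bits 1 3 10 -> bits=01010000001
After insert 'elk': sets bits 0 1 2 -> bits=11110000001
After insert 'cat': sets bits 5 7 -> bits=11110101001
After insert 'owl': sets bits 4 8 -> bits=11111101101
Not inserted: bat yak — query each against bits=11111101101:
query bat: checks bit4=1, bit8=1, bit10=1 (all 1) -> maybe => FALSE POSITIVE
query yak: checks bit1=1, bit6=0, bit9=0 (has a 0) -> no => not a false positive
False positives (alphabetical): bat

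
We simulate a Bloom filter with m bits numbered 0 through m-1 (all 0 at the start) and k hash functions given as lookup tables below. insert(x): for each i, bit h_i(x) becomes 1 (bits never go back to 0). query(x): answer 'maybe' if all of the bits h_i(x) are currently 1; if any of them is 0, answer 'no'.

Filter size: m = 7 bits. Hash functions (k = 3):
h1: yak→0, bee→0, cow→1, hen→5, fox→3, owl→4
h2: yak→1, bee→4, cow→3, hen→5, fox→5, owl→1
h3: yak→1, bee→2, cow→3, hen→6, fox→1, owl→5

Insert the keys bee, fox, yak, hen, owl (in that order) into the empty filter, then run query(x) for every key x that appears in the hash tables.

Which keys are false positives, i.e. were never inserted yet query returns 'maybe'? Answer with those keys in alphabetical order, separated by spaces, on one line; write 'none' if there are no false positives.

Start: bits=0000000
After insert 'bee': sets bits 0 2 4 -> bits=1010100
After insert 'fox': sets bits 1 3 5 -> bits=1111110
After insert 'yak': sets bits 0 1 -> bits=1111110
After insert 'hen': sets bits 5 6 -> bits=1111111
After insert 'owl': sets bits 1 4 5 -> bits=1111111
Not inserted: cow — query each against bits=1111111:
query cow: checks bit1=1, bit3=1 (all 1) -> maybe => FALSE POSITIVE
False positives (alphabetical): cow

Answer: cow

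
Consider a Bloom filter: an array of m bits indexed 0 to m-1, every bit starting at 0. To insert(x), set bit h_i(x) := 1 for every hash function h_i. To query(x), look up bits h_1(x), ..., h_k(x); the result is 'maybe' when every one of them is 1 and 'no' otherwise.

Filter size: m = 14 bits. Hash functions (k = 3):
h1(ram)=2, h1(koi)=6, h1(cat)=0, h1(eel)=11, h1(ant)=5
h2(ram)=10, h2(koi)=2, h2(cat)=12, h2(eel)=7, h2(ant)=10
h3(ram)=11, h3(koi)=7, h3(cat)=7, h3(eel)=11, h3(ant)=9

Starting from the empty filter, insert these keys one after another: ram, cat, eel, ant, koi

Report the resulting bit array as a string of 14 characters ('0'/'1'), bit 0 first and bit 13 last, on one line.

Answer: 10100111011110

Derivation:
Start: bits=00000000000000
After insert 'ram': sets bits 2 10 11 -> bits=00100000001100
After insert 'cat': sets bits 0 7 12 -> bits=10100001001110
After insert 'eel': sets bits 7 11 -> bits=10100001001110
After insert 'ant': sets bits 5 9 10 -> bits=10100101011110
After insert 'koi': sets bits 2 6 7 -> bits=10100111011110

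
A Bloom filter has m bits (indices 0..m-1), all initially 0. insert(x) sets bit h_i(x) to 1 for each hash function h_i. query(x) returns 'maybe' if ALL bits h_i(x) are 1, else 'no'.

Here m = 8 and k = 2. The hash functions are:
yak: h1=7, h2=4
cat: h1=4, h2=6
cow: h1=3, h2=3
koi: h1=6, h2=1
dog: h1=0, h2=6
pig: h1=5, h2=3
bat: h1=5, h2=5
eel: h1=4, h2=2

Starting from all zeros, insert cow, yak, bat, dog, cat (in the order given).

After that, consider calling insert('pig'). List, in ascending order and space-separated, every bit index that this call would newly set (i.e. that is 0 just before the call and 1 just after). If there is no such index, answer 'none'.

Start: bits=00000000
After insert 'cow': sets bits 3 -> bits=00010000
After insert 'yak': sets bits 4 7 -> bits=00011001
After insert 'bat': sets bits 5 -> bits=00011101
After insert 'dog': sets bits 0 6 -> bits=10011111
After insert 'cat': sets bits 4 6 -> bits=10011111
insert 'pig' would touch bits 3 5; currently bit3=1, bit5=1
Bits that are 0 among those (would change 0->1): none

Answer: none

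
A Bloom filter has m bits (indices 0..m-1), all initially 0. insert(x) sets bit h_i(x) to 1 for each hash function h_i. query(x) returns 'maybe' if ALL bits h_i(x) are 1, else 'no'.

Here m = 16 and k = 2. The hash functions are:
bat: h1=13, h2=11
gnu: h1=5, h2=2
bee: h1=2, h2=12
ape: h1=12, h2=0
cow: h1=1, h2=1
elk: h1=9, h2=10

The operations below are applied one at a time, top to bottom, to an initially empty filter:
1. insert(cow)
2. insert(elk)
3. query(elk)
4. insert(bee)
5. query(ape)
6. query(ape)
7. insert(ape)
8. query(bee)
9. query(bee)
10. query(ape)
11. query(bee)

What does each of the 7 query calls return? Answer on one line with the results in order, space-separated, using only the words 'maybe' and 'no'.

Answer: maybe no no maybe maybe maybe maybe

Derivation:
Start: bits=0000000000000000
Op 1: insert cow -> sets bits 1 -> bits=0100000000000000
Op 2: insert elk -> sets bits 9 10 -> bits=0100000001100000
Op 3: query elk -> checks bit9=1, bit10=1 (all 1) -> maybe
Op 4: insert bee -> sets bits 2 12 -> bits=0110000001101000
Op 5: query ape -> checks bit0=0, bit12=1 (has a 0) -> no
Op 6: query ape -> checks bit0=0, bit12=1 (has a 0) -> no
Op 7: insert ape -> sets bits 0 12 -> bits=1110000001101000
Op 8: query bee -> checks bit2=1, bit12=1 (all 1) -> maybe
Op 9: query bee -> checks bit2=1, bit12=1 (all 1) -> maybe
Op 10: query ape -> checks bit0=1, bit12=1 (all 1) -> maybe
Op 11: query bee -> checks bit2=1, bit12=1 (all 1) -> maybe
Query results in order: maybe no no maybe maybe maybe maybe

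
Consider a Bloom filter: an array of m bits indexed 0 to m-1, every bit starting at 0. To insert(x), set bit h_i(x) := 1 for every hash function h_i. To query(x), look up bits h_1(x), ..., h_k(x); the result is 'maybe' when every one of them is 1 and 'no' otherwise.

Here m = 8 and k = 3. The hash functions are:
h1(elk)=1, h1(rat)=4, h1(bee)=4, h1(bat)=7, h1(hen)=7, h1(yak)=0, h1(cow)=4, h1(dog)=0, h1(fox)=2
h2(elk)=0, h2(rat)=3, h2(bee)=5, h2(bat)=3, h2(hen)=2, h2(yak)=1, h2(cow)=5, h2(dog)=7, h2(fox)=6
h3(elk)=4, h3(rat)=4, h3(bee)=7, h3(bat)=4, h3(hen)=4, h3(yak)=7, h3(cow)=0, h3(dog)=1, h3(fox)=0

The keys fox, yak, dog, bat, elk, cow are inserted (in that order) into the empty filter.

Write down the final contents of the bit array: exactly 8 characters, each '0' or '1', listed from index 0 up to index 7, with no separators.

Start: bits=00000000
After insert 'fox': sets bits 0 2 6 -> bits=10100010
After insert 'yak': sets bits 0 1 7 -> bits=11100011
After insert 'dog': sets bits 0 1 7 -> bits=11100011
After insert 'bat': sets bits 3 4 7 -> bits=11111011
After insert 'elk': sets bits 0 1 4 -> bits=11111011
After insert 'cow': sets bits 0 4 5 -> bits=11111111

Answer: 11111111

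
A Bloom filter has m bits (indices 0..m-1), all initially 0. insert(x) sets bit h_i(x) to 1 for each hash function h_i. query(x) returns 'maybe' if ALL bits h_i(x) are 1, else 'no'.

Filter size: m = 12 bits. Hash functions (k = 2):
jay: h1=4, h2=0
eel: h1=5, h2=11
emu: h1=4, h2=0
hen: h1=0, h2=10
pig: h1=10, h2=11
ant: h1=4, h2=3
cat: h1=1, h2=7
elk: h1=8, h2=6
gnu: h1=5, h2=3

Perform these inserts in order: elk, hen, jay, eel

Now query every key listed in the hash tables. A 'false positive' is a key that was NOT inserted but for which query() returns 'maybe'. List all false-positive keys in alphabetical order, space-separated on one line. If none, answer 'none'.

Answer: emu pig

Derivation:
Start: bits=000000000000
After insert 'elk': sets bits 6 8 -> bits=000000101000
After insert 'hen': sets bits 0 10 -> bits=100000101010
After insert 'jay': sets bits 0 4 -> bits=100010101010
After insert 'eel': sets bits 5 11 -> bits=100011101011
Not inserted: ant cat emu gnu pig — query each against bits=100011101011:
query ant: checks bit3=0, bit4=1 (has a 0) -> no => not a false positive
query cat: checks bit1=0, bit7=0 (has a 0) -> no => not a false positive
query emu: checks bit0=1, bit4=1 (all 1) -> maybe => FALSE POSITIVE
query gnu: checks bit3=0, bit5=1 (has a 0) -> no => not a false positive
query pig: checks bit10=1, bit11=1 (all 1) -> maybe => FALSE POSITIVE
False positives (alphabetical): emu pig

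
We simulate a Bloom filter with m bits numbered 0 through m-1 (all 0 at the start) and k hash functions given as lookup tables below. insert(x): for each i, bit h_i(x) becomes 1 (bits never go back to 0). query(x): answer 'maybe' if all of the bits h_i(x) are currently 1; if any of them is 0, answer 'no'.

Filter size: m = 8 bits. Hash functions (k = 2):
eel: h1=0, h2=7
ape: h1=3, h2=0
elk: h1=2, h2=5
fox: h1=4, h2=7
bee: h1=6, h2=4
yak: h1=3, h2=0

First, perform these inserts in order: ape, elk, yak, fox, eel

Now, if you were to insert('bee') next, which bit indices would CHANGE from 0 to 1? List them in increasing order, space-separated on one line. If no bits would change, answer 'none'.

Start: bits=00000000
After insert 'ape': sets bits 0 3 -> bits=10010000
After insert 'elk': sets bits 2 5 -> bits=10110100
After insert 'yak': sets bits 0 3 -> bits=10110100
After insert 'fox': sets bits 4 7 -> bits=10111101
After insert 'eel': sets bits 0 7 -> bits=10111101
insert 'bee' would touch bits 4 6; currently bit4=1, bit6=0
Bits that are 0 among those (would change 0->1): 6

Answer: 6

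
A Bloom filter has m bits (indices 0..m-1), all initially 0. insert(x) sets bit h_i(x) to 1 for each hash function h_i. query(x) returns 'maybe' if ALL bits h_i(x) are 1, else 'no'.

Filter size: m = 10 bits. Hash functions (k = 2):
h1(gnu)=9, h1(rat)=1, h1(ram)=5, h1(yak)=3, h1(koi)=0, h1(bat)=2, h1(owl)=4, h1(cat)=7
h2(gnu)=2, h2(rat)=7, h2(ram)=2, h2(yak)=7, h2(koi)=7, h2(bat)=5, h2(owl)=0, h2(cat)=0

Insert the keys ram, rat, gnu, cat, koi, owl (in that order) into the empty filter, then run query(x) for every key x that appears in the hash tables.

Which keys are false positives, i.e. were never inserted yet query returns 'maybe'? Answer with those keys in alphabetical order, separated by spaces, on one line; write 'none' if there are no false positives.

Start: bits=0000000000
After insert 'ram': sets bits 2 5 -> bits=0010010000
After insert 'rat': sets bits 1 7 -> bits=0110010100
After insert 'gnu': sets bits 2 9 -> bits=0110010101
After insert 'cat': sets bits 0 7 -> bits=1110010101
After insert 'koi': sets bits 0 7 -> bits=1110010101
After insert 'owl': sets bits 0 4 -> bits=1110110101
Not inserted: bat yak — query each against bits=1110110101:
query bat: checks bit2=1, bit5=1 (all 1) -> maybe => FALSE POSITIVE
query yak: checks bit3=0, bit7=1 (has a 0) -> no => not a false positive
False positives (alphabetical): bat

Answer: bat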